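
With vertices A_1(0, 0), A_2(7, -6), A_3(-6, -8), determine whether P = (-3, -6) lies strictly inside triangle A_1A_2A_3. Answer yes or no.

yes

Barycentric coordinates of P: (5/23, 3/23, 15/23).
The three coordinates are positive, positive, positive; a point is interior exactly when all three are positive.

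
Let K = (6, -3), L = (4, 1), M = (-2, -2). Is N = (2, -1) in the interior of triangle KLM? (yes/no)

Barycentric coordinates of N: (1/5, 2/5, 2/5).
The three coordinates are positive, positive, positive; a point is interior exactly when all three are positive.

yes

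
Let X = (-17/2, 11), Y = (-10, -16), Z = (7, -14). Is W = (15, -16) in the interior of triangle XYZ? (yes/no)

no

Barycentric coordinates of W: (-25/228, -169/456, 225/152).
The three coordinates are negative, negative, positive; a point is interior exactly when all three are positive.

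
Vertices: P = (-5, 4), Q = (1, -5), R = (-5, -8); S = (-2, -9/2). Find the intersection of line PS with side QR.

Barycentric coordinates of S with respect to PQR: (1/6, 1/2, 1/3).
On side QR the P-coordinate is zero; dropping S's P-weight 1/6 and renormalizing the remaining 1/2 : 1/3 gives weights 3/5, 2/5 on Q, R.
T = (3/5)·(1, -5) + (2/5)·(-5, -8) = (-7/5, -31/5).

(-7/5, -31/5)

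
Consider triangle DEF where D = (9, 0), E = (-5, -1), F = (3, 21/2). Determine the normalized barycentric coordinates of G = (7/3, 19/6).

Signed area of the reference triangle: [DEF] = ½·(9·(-1−(21/2)) + (-5)·(21/2−0) + 3·(0−(-1))) = ½·(-207/2 − 105/2 + 3) = -153/2.
[GEF] = ½·((7/3)·(-1−(21/2)) + (-5)·(21/2−(19/6)) + 3·(19/6−(-1))) = ½·(-161/6 − 110/3 + 25/2) = -51/2, so the D-coordinate is (-51/2)/(-153/2) = 1/3.
[DGF] = ½·(9·(19/6−(21/2)) + (7/3)·(21/2−0) + 3·(0−(19/6))) = ½·(-66 + 49/2 − 19/2) = -51/2, so the E-coordinate is 1/3.
[DEG] = ½·(9·(-1−(19/6)) + (-5)·(19/6−0) + (7/3)·(0−(-1))) = ½·(-75/2 − 95/6 + 7/3) = -51/2, so the F-coordinate is 1/3.
Check: 1/3 + 1/3 + 1/3 = 1.

(1/3, 1/3, 1/3)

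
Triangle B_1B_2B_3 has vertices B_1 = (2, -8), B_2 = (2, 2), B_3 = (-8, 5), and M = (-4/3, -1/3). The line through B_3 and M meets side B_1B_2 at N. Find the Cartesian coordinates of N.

(2, -3)

Barycentric coordinates of M with respect to B_1B_2B_3: (1/3, 1/3, 1/3).
On side B_1B_2 the B_3-coordinate is zero; dropping M's B_3-weight 1/3 and renormalizing the remaining 1/3 : 1/3 gives weights 1/2, 1/2 on B_1, B_2.
N = (1/2)·(2, -8) + (1/2)·(2, 2) = (2, -3).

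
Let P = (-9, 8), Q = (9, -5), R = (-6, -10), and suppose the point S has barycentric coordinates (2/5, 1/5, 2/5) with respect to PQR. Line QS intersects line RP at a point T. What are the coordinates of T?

(-15/2, -1)

Line QS meets RP where the Q-coordinate vanishes; zeroing S's Q-weight and renormalizing leaves R, P-weights 2/5 : 2/5 → (1/2, 1/2).
So T = (1/2)·R + (1/2)·P = (-15/2, -1).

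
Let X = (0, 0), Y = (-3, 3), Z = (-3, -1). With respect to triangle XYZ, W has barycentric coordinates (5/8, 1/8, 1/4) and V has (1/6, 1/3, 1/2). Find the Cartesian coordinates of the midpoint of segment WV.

Barycentric coordinates of the midpoint are the average: (19/48, 11/48, 3/8).
Converting: (19/48)·X + (11/48)·Y + (3/8)·Z = (-29/16, 5/16).

(-29/16, 5/16)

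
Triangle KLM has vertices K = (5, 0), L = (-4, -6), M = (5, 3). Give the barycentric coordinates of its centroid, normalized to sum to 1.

The centroid is the average of the vertices, so each weight is 1/3.

(1/3, 1/3, 1/3)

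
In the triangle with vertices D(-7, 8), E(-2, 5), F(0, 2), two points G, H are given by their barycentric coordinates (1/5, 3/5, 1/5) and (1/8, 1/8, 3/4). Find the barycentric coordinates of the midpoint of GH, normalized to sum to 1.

(13/80, 29/80, 19/40)

Since both coordinate triples sum to 1, the midpoint's barycentrics are the componentwise average.
(1/5+1/8)/2 = 13/80; similarly 29/80 and 19/40.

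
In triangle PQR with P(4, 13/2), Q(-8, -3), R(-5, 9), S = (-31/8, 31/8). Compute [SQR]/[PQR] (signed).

[PQR] = ½·(4·(-3−9) + (-8)·(9−(13/2)) + (-5)·(13/2−(-3))) = ½·(-48 − 20 − 95/2) = -231/4.
[SQR] = ½·((-31/8)·(-3−9) + (-8)·(9−(31/8)) + (-5)·(31/8−(-3))) = ½·(93/2 − 41 − 275/8) = -231/16, so the ratio is (-231/16)/(-231/4) = 1/4.

1/4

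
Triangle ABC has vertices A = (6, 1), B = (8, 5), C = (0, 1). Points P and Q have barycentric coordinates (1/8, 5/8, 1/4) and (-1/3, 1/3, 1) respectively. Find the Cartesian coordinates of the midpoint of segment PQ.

Barycentric coordinates of the midpoint are the average: (-5/48, 23/48, 5/8).
Converting: (-5/48)·A + (23/48)·B + (5/8)·C = (77/24, 35/12).

(77/24, 35/12)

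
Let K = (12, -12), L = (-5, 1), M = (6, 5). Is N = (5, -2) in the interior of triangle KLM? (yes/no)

yes

Barycentric coordinates of N: (73/211, 59/211, 79/211).
The three coordinates are positive, positive, positive; a point is interior exactly when all three are positive.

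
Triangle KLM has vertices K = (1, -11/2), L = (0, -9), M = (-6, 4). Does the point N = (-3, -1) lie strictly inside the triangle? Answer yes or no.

Barycentric coordinates of N: (9/34, 13/68, 37/68).
The three coordinates are positive, positive, positive; a point is interior exactly when all three are positive.

yes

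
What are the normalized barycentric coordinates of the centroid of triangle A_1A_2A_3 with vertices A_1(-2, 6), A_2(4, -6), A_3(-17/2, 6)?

(1/3, 1/3, 1/3)

The centroid is the average of the vertices, so each weight is 1/3.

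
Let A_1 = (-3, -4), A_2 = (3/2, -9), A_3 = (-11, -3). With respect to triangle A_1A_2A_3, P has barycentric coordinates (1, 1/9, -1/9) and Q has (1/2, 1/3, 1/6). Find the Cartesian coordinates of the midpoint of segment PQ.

(-20/9, -61/12)

Barycentric coordinates of the midpoint are the average: (3/4, 2/9, 1/36).
Converting: (3/4)·A_1 + (2/9)·A_2 + (1/36)·A_3 = (-20/9, -61/12).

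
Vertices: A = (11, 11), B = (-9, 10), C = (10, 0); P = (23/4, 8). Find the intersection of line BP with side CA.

(32/3, 22/3)

Barycentric coordinates of P with respect to ABC: (1/2, 1/4, 1/4).
On side CA the B-coordinate is zero; dropping P's B-weight 1/4 and renormalizing the remaining 1/4 : 1/2 gives weights 1/3, 2/3 on C, A.
Q = (1/3)·(10, 0) + (2/3)·(11, 11) = (32/3, 22/3).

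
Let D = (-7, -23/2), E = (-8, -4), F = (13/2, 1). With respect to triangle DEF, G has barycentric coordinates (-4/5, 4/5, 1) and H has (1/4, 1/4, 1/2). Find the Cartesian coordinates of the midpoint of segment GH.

(13/5, 29/16)

Barycentric coordinates of the midpoint are the average: (-11/40, 21/40, 3/4).
Converting: (-11/40)·D + (21/40)·E + (3/4)·F = (13/5, 29/16).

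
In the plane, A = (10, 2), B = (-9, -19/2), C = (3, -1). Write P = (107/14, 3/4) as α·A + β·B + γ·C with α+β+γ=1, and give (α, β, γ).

Signed area of the reference triangle: [ABC] = ½·(10·(-19/2−(-1)) + (-9)·(-1−2) + 3·(2−(-19/2))) = ½·(-85 + 27 + 69/2) = -47/4.
[PBC] = ½·((107/14)·(-19/2−(-1)) + (-9)·(-1−(3/4)) + 3·(3/4−(-19/2))) = ½·(-1819/28 + 63/4 + 123/4) = -517/56, so the A-coordinate is (-517/56)/(-47/4) = 11/14.
[APC] = ½·(10·(3/4−(-1)) + (107/14)·(-1−2) + 3·(2−(3/4))) = ½·(35/2 − 321/14 + 15/4) = -47/56, so the B-coordinate is 1/14.
[ABP] = ½·(10·(-19/2−(3/4)) + (-9)·(3/4−2) + (107/14)·(2−(-19/2))) = ½·(-205/2 + 45/4 + 2461/28) = -47/28, so the C-coordinate is 1/7.
Check: 11/14 + 1/14 + 1/7 = 1.

(11/14, 1/14, 1/7)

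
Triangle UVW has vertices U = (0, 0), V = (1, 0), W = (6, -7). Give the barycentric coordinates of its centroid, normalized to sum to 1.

(1/3, 1/3, 1/3)

The centroid is the average of the vertices, so each weight is 1/3.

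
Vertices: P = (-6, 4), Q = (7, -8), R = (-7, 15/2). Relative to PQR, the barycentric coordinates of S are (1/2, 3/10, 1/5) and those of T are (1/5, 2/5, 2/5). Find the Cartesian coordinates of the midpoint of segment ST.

Barycentric coordinates of the midpoint are the average: (7/20, 7/20, 3/10).
Converting: (7/20)·P + (7/20)·Q + (3/10)·R = (-7/4, 17/20).

(-7/4, 17/20)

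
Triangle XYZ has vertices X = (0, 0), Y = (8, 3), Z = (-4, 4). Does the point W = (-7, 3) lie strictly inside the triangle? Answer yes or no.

no

Barycentric coordinates of W: (15/44, -4/11, 45/44).
The three coordinates are positive, negative, positive; a point is interior exactly when all three are positive.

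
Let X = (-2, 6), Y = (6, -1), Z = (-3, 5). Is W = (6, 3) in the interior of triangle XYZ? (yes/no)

no

Barycentric coordinates of W: (12/5, 11/15, -32/15).
The three coordinates are positive, positive, negative; a point is interior exactly when all three are positive.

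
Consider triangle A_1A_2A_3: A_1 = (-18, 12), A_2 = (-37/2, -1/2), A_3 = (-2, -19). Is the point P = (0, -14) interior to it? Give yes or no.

no

Barycentric coordinates of P: (239/431, -284/431, 476/431).
The three coordinates are positive, negative, positive; a point is interior exactly when all three are positive.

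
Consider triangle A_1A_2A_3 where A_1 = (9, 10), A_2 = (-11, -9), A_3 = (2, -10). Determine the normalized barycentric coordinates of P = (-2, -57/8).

Signed area of the reference triangle: [A_1A_2A_3] = ½·(9·(-9−(-10)) + (-11)·(-10−10) + 2·(10−(-9))) = ½·(9 + 220 + 38) = 267/2.
[PA_2A_3] = ½·((-2)·(-9−(-10)) + (-11)·(-10−(-57/8)) + 2·(-57/8−(-9))) = ½·(-2 + 253/8 + 15/4) = 267/16, so the A_1-coordinate is (267/16)/(267/2) = 1/8.
[A_1PA_3] = ½·(9·(-57/8−(-10)) + (-2)·(-10−10) + 2·(10−(-57/8))) = ½·(207/8 + 40 + 137/4) = 801/16, so the A_2-coordinate is 3/8.
[A_1A_2P] = ½·(9·(-9−(-57/8)) + (-11)·(-57/8−10) + (-2)·(10−(-9))) = ½·(-135/8 + 1507/8 − 38) = 267/4, so the A_3-coordinate is 1/2.

(1/8, 3/8, 1/2)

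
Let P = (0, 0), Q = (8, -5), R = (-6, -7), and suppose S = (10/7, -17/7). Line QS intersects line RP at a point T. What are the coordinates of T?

Barycentric coordinates of S with respect to PQR: (4/7, 2/7, 1/7).
On side RP the Q-coordinate is zero; dropping S's Q-weight 2/7 and renormalizing the remaining 1/7 : 4/7 gives weights 1/5, 4/5 on R, P.
T = (1/5)·(-6, -7) + (4/5)·(0, 0) = (-6/5, -7/5).

(-6/5, -7/5)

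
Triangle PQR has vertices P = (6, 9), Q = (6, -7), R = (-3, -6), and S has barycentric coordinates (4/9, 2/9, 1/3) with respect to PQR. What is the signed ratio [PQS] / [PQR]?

The signed ratio [PQS]/[PQR] equals the barycentric coordinate of S at vertex R, which is 1/3.

1/3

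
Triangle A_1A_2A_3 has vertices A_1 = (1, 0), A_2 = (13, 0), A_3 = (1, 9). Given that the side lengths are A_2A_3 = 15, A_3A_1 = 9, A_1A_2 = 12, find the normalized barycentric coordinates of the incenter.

The incenter has barycentric coordinates proportional to the opposite side lengths: (15 : 9 : 12).
Normalizing by 15+9+12 = 36 gives (5/12, 1/4, 1/3).

(5/12, 1/4, 1/3)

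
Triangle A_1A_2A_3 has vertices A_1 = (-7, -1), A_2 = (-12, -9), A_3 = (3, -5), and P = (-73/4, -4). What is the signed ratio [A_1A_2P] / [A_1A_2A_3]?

[A_1A_2A_3] = ½·((-7)·(-9−(-5)) + (-12)·(-5−(-1)) + 3·(-1−(-9))) = ½·(28 + 48 + 24) = 50.
[A_1A_2P] = ½·((-7)·(-9−(-4)) + (-12)·(-4−(-1)) + (-73/4)·(-1−(-9))) = ½·(35 + 36 − 146) = -75/2, so the ratio is (-75/2)/50 = -3/4.

-3/4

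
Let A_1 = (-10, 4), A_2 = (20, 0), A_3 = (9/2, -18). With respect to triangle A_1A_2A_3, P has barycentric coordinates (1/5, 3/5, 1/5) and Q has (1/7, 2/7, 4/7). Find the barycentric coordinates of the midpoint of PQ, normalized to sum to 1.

Since both coordinate triples sum to 1, the midpoint's barycentrics are the componentwise average.
(1/5+1/7)/2 = 6/35; similarly 31/70 and 27/70.

(6/35, 31/70, 27/70)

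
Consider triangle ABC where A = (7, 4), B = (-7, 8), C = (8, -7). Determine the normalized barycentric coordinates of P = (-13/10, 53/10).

(3/10, 3/5, 1/10)

Signed area of the reference triangle: [ABC] = ½·(7·(8−(-7)) + (-7)·(-7−4) + 8·(4−8)) = ½·(105 + 77 − 32) = 75.
[PBC] = ½·((-13/10)·(8−(-7)) + (-7)·(-7−(53/10)) + 8·(53/10−8)) = ½·(-39/2 + 861/10 − 108/5) = 45/2, so the A-coordinate is (45/2)/75 = 3/10.
[APC] = ½·(7·(53/10−(-7)) + (-13/10)·(-7−4) + 8·(4−(53/10))) = ½·(861/10 + 143/10 − 52/5) = 45, so the B-coordinate is 3/5.
[ABP] = ½·(7·(8−(53/10)) + (-7)·(53/10−4) + (-13/10)·(4−8)) = ½·(189/10 − 91/10 + 26/5) = 15/2, so the C-coordinate is 1/10.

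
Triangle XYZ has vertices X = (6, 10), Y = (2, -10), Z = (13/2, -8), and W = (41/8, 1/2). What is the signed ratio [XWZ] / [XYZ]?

[XYZ] = ½·(6·(-10−(-8)) + 2·(-8−10) + (13/2)·(10−(-10))) = ½·(-12 − 36 + 130) = 41.
[XWZ] = ½·(6·(1/2−(-8)) + (41/8)·(-8−10) + (13/2)·(10−(1/2))) = ½·(51 − 369/4 + 247/4) = 41/4, so the ratio is (41/4)/41 = 1/4.

1/4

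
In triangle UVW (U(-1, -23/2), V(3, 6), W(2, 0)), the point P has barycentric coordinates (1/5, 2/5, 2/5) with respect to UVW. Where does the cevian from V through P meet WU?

(1, -23/6)

Line VP meets WU where the V-coordinate vanishes; zeroing P's V-weight and renormalizing leaves W, U-weights 2/5 : 1/5 → (2/3, 1/3).
So Q = (2/3)·W + (1/3)·U = (1, -23/6).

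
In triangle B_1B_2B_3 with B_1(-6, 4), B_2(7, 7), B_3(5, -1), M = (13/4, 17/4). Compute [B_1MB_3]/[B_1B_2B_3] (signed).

1/2

[B_1B_2B_3] = ½·((-6)·(7−(-1)) + 7·(-1−4) + 5·(4−7)) = ½·(-48 − 35 − 15) = -49.
[B_1MB_3] = ½·((-6)·(17/4−(-1)) + (13/4)·(-1−4) + 5·(4−(17/4))) = ½·(-63/2 − 65/4 − 5/4) = -49/2, so the ratio is (-49/2)/(-49) = 1/2.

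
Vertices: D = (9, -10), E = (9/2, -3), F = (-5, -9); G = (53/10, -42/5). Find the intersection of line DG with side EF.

(-1/4, -6)

Barycentric coordinates of G with respect to DEF: (3/5, 1/5, 1/5).
On side EF the D-coordinate is zero; dropping G's D-weight 3/5 and renormalizing the remaining 1/5 : 1/5 gives weights 1/2, 1/2 on E, F.
H = (1/2)·(9/2, -3) + (1/2)·(-5, -9) = (-1/4, -6).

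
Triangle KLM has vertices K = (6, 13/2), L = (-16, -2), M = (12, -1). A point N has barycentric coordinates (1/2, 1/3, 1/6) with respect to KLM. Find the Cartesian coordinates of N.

N = (1/2)·K + (1/3)·L + (1/6)·M.
x-coordinate: (1/2)·6 + (1/3)·(-16) + (1/6)·12 = -1/3.
y-coordinate: (1/2)·(13/2) + (1/3)·(-2) + (1/6)·(-1) = 29/12.

(-1/3, 29/12)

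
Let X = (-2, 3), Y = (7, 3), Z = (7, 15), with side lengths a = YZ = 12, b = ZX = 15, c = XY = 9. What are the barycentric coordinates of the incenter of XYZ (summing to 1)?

(1/3, 5/12, 1/4)

The incenter has barycentric coordinates proportional to the opposite side lengths: (12 : 15 : 9).
Normalizing by 12+15+9 = 36 gives (1/3, 5/12, 1/4).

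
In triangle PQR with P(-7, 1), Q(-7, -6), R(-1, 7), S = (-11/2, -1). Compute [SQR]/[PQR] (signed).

1/4

[PQR] = ½·((-7)·(-6−7) + (-7)·(7−1) + (-1)·(1−(-6))) = ½·(91 − 42 − 7) = 21.
[SQR] = ½·((-11/2)·(-6−7) + (-7)·(7−(-1)) + (-1)·(-1−(-6))) = ½·(143/2 − 56 − 5) = 21/4, so the ratio is (21/4)/21 = 1/4.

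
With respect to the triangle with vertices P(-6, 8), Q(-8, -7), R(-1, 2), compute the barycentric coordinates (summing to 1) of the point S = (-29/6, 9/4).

(5/12, 1/4, 1/3)

Signed area of the reference triangle: [PQR] = ½·((-6)·(-7−2) + (-8)·(2−8) + (-1)·(8−(-7))) = ½·(54 + 48 − 15) = 87/2.
[SQR] = ½·((-29/6)·(-7−2) + (-8)·(2−(9/4)) + (-1)·(9/4−(-7))) = ½·(87/2 + 2 − 37/4) = 145/8, so the P-coordinate is (145/8)/(87/2) = 5/12.
[PSR] = ½·((-6)·(9/4−2) + (-29/6)·(2−8) + (-1)·(8−(9/4))) = ½·(-3/2 + 29 − 23/4) = 87/8, so the Q-coordinate is 1/4.
[PQS] = ½·((-6)·(-7−(9/4)) + (-8)·(9/4−8) + (-29/6)·(8−(-7))) = ½·(111/2 + 46 − 145/2) = 29/2, so the R-coordinate is 1/3.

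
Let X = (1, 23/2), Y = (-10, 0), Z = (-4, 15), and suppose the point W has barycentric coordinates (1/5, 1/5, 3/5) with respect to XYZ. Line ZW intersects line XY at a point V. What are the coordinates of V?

Line ZW meets XY where the Z-coordinate vanishes; zeroing W's Z-weight and renormalizing leaves X, Y-weights 1/5 : 1/5 → (1/2, 1/2).
So V = (1/2)·X + (1/2)·Y = (-9/2, 23/4).

(-9/2, 23/4)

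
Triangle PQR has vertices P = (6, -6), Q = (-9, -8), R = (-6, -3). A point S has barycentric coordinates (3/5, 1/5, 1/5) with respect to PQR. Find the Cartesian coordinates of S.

S = (3/5)·P + (1/5)·Q + (1/5)·R.
x-coordinate: (3/5)·6 + (1/5)·(-9) + (1/5)·(-6) = 3/5.
y-coordinate: (3/5)·(-6) + (1/5)·(-8) + (1/5)·(-3) = -29/5.

(3/5, -29/5)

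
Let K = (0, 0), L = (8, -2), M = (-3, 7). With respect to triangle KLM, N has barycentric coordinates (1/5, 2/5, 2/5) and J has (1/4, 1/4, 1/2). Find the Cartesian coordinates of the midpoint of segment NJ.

Barycentric coordinates of the midpoint are the average: (9/40, 13/40, 9/20).
Converting: (9/40)·K + (13/40)·L + (9/20)·M = (5/4, 5/2).

(5/4, 5/2)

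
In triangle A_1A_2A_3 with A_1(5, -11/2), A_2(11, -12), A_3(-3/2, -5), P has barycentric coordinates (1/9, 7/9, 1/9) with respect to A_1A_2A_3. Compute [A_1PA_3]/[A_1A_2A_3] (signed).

The signed ratio [A_1PA_3]/[A_1A_2A_3] equals the barycentric coordinate of P at vertex A_2, which is 7/9.

7/9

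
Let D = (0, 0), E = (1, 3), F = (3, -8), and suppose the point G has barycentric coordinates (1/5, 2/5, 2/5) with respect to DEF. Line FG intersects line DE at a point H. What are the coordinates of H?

(2/3, 2)

Line FG meets DE where the F-coordinate vanishes; zeroing G's F-weight and renormalizing leaves D, E-weights 1/5 : 2/5 → (1/3, 2/3).
So H = (1/3)·D + (2/3)·E = (2/3, 2).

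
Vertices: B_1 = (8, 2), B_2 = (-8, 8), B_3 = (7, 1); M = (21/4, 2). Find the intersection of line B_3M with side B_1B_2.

Barycentric coordinates of M with respect to B_1B_2B_3: (1/8, 1/8, 3/4).
On side B_1B_2 the B_3-coordinate is zero; dropping M's B_3-weight 3/4 and renormalizing the remaining 1/8 : 1/8 gives weights 1/2, 1/2 on B_1, B_2.
N = (1/2)·(8, 2) + (1/2)·(-8, 8) = (0, 5).

(0, 5)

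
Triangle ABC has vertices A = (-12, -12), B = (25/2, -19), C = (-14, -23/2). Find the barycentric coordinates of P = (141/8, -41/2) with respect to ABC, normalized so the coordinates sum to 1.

Signed area of the reference triangle: [ABC] = ½·((-12)·(-19−(-23/2)) + (25/2)·(-23/2−(-12)) + (-14)·(-12−(-19))) = ½·(90 + 25/4 − 98) = -7/8.
[PBC] = ½·((141/8)·(-19−(-23/2)) + (25/2)·(-23/2−(-41/2)) + (-14)·(-41/2−(-19))) = ½·(-2115/16 + 225/2 + 21) = 21/32, so the A-coordinate is (21/32)/(-7/8) = -3/4.
[APC] = ½·((-12)·(-41/2−(-23/2)) + (141/8)·(-23/2−(-12)) + (-14)·(-12−(-41/2))) = ½·(108 + 141/16 − 119) = -35/32, so the B-coordinate is 5/4.
[ABP] = ½·((-12)·(-19−(-41/2)) + (25/2)·(-41/2−(-12)) + (141/8)·(-12−(-19))) = ½·(-18 − 425/4 + 987/8) = -7/16, so the C-coordinate is 1/2.
Check: -3/4 + 5/4 + 1/2 = 1.

(-3/4, 5/4, 1/2)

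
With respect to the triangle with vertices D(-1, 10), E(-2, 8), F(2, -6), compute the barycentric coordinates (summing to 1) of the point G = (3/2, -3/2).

(1/2, -1/4, 3/4)

Signed area of the reference triangle: [DEF] = ½·((-1)·(8−(-6)) + (-2)·(-6−10) + 2·(10−8)) = ½·(-14 + 32 + 4) = 11.
[GEF] = ½·((3/2)·(8−(-6)) + (-2)·(-6−(-3/2)) + 2·(-3/2−8)) = ½·(21 + 9 − 19) = 11/2, so the D-coordinate is (11/2)/11 = 1/2.
[DGF] = ½·((-1)·(-3/2−(-6)) + (3/2)·(-6−10) + 2·(10−(-3/2))) = ½·(-9/2 − 24 + 23) = -11/4, so the E-coordinate is -1/4.
[DEG] = ½·((-1)·(8−(-3/2)) + (-2)·(-3/2−10) + (3/2)·(10−8)) = ½·(-19/2 + 23 + 3) = 33/4, so the F-coordinate is 3/4.
Check: 1/2 − 1/4 + 3/4 = 1.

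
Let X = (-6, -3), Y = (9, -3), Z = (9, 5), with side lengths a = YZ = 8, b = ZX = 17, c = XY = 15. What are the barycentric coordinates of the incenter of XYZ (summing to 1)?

The incenter has barycentric coordinates proportional to the opposite side lengths: (8 : 17 : 15).
Normalizing by 8+17+15 = 40 gives (1/5, 17/40, 3/8).

(1/5, 17/40, 3/8)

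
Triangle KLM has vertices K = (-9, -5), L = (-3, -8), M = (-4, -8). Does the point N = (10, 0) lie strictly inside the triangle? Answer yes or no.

no

Barycentric coordinates of N: (8/3, 82/3, -29).
The three coordinates are positive, positive, negative; a point is interior exactly when all three are positive.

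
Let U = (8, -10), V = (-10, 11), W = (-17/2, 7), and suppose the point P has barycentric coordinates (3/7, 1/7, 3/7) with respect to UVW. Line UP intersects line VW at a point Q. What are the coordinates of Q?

Line UP meets VW where the U-coordinate vanishes; zeroing P's U-weight and renormalizing leaves V, W-weights 1/7 : 3/7 → (1/4, 3/4).
So Q = (1/4)·V + (3/4)·W = (-71/8, 8).

(-71/8, 8)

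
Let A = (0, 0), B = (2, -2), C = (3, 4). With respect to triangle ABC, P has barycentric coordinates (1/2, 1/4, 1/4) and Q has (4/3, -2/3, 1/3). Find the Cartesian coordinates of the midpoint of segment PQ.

(11/24, 19/12)

Barycentric coordinates of the midpoint are the average: (11/12, -5/24, 7/24).
Converting: (11/12)·A + (-5/24)·B + (7/24)·C = (11/24, 19/12).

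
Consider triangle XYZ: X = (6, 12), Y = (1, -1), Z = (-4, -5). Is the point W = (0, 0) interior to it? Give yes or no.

yes

Barycentric coordinates of W: (1/5, 2/5, 2/5).
The three coordinates are positive, positive, positive; a point is interior exactly when all three are positive.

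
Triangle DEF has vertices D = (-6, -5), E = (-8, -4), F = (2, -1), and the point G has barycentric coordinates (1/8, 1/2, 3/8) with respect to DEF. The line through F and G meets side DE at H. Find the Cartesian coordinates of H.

Line FG meets DE where the F-coordinate vanishes; zeroing G's F-weight and renormalizing leaves D, E-weights 1/8 : 1/2 → (1/5, 4/5).
So H = (1/5)·D + (4/5)·E = (-38/5, -21/5).

(-38/5, -21/5)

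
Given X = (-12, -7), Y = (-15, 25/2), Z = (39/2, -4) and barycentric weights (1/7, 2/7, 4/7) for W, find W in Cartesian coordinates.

W = (1/7)·X + (2/7)·Y + (4/7)·Z.
x-coordinate: (1/7)·(-12) + (2/7)·(-15) + (4/7)·(39/2) = 36/7.
y-coordinate: (1/7)·(-7) + (2/7)·(25/2) + (4/7)·(-4) = 2/7.

(36/7, 2/7)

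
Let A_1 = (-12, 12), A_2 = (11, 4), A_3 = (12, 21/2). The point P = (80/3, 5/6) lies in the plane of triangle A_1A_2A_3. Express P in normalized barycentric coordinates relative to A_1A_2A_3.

(-2/3, 4/3, 1/3)

Signed area of the reference triangle: [A_1A_2A_3] = ½·((-12)·(4−(21/2)) + 11·(21/2−12) + 12·(12−4)) = ½·(78 − 33/2 + 96) = 315/4.
[PA_2A_3] = ½·((80/3)·(4−(21/2)) + 11·(21/2−(5/6)) + 12·(5/6−4)) = ½·(-520/3 + 319/3 − 38) = -105/2, so the A_1-coordinate is (-105/2)/(315/4) = -2/3.
[A_1PA_3] = ½·((-12)·(5/6−(21/2)) + (80/3)·(21/2−12) + 12·(12−(5/6))) = ½·(116 − 40 + 134) = 105, so the A_2-coordinate is 4/3.
[A_1A_2P] = ½·((-12)·(4−(5/6)) + 11·(5/6−12) + (80/3)·(12−4)) = ½·(-38 − 737/6 + 640/3) = 105/4, so the A_3-coordinate is 1/3.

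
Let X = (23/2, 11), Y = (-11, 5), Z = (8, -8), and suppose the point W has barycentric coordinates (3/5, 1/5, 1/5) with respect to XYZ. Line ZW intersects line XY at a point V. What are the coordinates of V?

(47/8, 19/2)

Line ZW meets XY where the Z-coordinate vanishes; zeroing W's Z-weight and renormalizing leaves X, Y-weights 3/5 : 1/5 → (3/4, 1/4).
So V = (3/4)·X + (1/4)·Y = (47/8, 19/2).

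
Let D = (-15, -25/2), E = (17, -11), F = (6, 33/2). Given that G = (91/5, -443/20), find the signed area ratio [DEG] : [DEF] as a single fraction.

[DEF] = ½·((-15)·(-11−(33/2)) + 17·(33/2−(-25/2)) + 6·(-25/2−(-11))) = ½·(825/2 + 493 − 9) = 1793/4.
[DEG] = ½·((-15)·(-11−(-443/20)) + 17·(-443/20−(-25/2)) + (91/5)·(-25/2−(-11))) = ½·(-669/4 − 3281/20 − 273/10) = -1793/10, so the ratio is (-1793/10)/(1793/4) = -2/5.

-2/5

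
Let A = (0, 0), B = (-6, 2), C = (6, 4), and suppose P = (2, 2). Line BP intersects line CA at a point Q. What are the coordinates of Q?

Barycentric coordinates of P with respect to ABC: (4/9, 1/9, 4/9).
On side CA the B-coordinate is zero; dropping P's B-weight 1/9 and renormalizing the remaining 4/9 : 4/9 gives weights 1/2, 1/2 on C, A.
Q = (1/2)·(6, 4) + (1/2)·(0, 0) = (3, 2).

(3, 2)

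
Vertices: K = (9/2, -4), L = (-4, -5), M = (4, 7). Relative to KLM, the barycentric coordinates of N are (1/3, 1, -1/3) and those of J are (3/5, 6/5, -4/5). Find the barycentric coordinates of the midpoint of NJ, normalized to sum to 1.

Since both coordinate triples sum to 1, the midpoint's barycentrics are the componentwise average.
(1/3+3/5)/2 = 7/15; similarly 11/10 and -17/30.

(7/15, 11/10, -17/30)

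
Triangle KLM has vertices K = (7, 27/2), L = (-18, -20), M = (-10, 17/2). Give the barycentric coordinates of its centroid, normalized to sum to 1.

The centroid is the average of the vertices, so each weight is 1/3.

(1/3, 1/3, 1/3)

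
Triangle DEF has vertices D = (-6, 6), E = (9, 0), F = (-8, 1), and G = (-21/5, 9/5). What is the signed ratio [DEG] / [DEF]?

[DEF] = ½·((-6)·(0−1) + 9·(1−6) + (-8)·(6−0)) = ½·(6 − 45 − 48) = -87/2.
[DEG] = ½·((-6)·(0−(9/5)) + 9·(9/5−6) + (-21/5)·(6−0)) = ½·(54/5 − 189/5 − 126/5) = -261/10, so the ratio is (-261/10)/(-87/2) = 3/5.

3/5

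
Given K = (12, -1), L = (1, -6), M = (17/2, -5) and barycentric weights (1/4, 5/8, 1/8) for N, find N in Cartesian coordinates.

N = (1/4)·K + (5/8)·L + (1/8)·M.
x-coordinate: (1/4)·12 + (5/8)·1 + (1/8)·(17/2) = 75/16.
y-coordinate: (1/4)·(-1) + (5/8)·(-6) + (1/8)·(-5) = -37/8.

(75/16, -37/8)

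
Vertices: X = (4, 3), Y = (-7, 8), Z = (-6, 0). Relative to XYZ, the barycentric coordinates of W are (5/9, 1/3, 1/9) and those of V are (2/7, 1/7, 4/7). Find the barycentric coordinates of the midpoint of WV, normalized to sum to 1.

Since both coordinate triples sum to 1, the midpoint's barycentrics are the componentwise average.
(5/9+2/7)/2 = 53/126; similarly 5/21 and 43/126.

(53/126, 5/21, 43/126)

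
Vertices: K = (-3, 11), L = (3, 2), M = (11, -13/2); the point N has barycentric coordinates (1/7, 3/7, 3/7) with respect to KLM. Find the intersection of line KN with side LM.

Line KN meets LM where the K-coordinate vanishes; zeroing N's K-weight and renormalizing leaves L, M-weights 3/7 : 3/7 → (1/2, 1/2).
So J = (1/2)·L + (1/2)·M = (7, -9/4).

(7, -9/4)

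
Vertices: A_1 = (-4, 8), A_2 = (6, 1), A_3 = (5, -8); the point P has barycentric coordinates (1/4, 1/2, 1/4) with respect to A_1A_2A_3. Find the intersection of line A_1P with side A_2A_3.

Line A_1P meets A_2A_3 where the A_1-coordinate vanishes; zeroing P's A_1-weight and renormalizing leaves A_2, A_3-weights 1/2 : 1/4 → (2/3, 1/3).
So Q = (2/3)·A_2 + (1/3)·A_3 = (17/3, -2).

(17/3, -2)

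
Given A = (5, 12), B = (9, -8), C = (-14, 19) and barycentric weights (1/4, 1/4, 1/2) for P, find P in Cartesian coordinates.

(-7/2, 21/2)

P = (1/4)·A + (1/4)·B + (1/2)·C.
x-coordinate: (1/4)·5 + (1/4)·9 + (1/2)·(-14) = -7/2.
y-coordinate: (1/4)·12 + (1/4)·(-8) + (1/2)·19 = 21/2.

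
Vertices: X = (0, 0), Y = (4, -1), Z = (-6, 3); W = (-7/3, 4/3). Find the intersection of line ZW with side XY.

Barycentric coordinates of W with respect to XYZ: (1/3, 1/6, 1/2).
On side XY the Z-coordinate is zero; dropping W's Z-weight 1/2 and renormalizing the remaining 1/3 : 1/6 gives weights 2/3, 1/3 on X, Y.
V = (2/3)·(0, 0) + (1/3)·(4, -1) = (4/3, -1/3).

(4/3, -1/3)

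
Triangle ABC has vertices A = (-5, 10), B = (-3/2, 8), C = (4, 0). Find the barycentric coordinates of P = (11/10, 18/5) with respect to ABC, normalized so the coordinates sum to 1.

(1/5, 1/5, 3/5)

Signed area of the reference triangle: [ABC] = ½·((-5)·(8−0) + (-3/2)·(0−10) + 4·(10−8)) = ½·(-40 + 15 + 8) = -17/2.
[PBC] = ½·((11/10)·(8−0) + (-3/2)·(0−(18/5)) + 4·(18/5−8)) = ½·(44/5 + 27/5 − 88/5) = -17/10, so the A-coordinate is (-17/10)/(-17/2) = 1/5.
[APC] = ½·((-5)·(18/5−0) + (11/10)·(0−10) + 4·(10−(18/5))) = ½·(-18 − 11 + 128/5) = -17/10, so the B-coordinate is 1/5.
[ABP] = ½·((-5)·(8−(18/5)) + (-3/2)·(18/5−10) + (11/10)·(10−8)) = ½·(-22 + 48/5 + 11/5) = -51/10, so the C-coordinate is 3/5.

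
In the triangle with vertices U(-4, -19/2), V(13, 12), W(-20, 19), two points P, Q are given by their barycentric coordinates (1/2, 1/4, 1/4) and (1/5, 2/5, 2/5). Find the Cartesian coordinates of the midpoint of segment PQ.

(-147/40, 27/4)

Barycentric coordinates of the midpoint are the average: (7/20, 13/40, 13/40).
Converting: (7/20)·U + (13/40)·V + (13/40)·W = (-147/40, 27/4).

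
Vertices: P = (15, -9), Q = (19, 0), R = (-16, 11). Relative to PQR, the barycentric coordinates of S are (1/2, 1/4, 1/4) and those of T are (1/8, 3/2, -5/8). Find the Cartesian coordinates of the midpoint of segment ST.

(389/16, -39/8)

Barycentric coordinates of the midpoint are the average: (5/16, 7/8, -3/16).
Converting: (5/16)·P + (7/8)·Q + (-3/16)·R = (389/16, -39/8).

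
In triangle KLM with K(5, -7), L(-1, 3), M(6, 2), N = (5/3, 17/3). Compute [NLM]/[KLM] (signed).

[KLM] = ½·(5·(3−2) + (-1)·(2−(-7)) + 6·(-7−3)) = ½·(5 − 9 − 60) = -32.
[NLM] = ½·((5/3)·(3−2) + (-1)·(2−(17/3)) + 6·(17/3−3)) = ½·(5/3 + 11/3 + 16) = 32/3, so the ratio is (32/3)/(-32) = -1/3.

-1/3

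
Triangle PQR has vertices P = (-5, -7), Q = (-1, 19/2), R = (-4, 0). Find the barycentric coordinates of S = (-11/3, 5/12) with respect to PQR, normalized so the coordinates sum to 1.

Signed area of the reference triangle: [PQR] = ½·((-5)·(19/2−0) + (-1)·(0−(-7)) + (-4)·(-7−(19/2))) = ½·(-95/2 − 7 + 66) = 23/4.
[SQR] = ½·((-11/3)·(19/2−0) + (-1)·(0−(5/12)) + (-4)·(5/12−(19/2))) = ½·(-209/6 + 5/12 + 109/3) = 23/24, so the P-coordinate is (23/24)/(23/4) = 1/6.
[PSR] = ½·((-5)·(5/12−0) + (-11/3)·(0−(-7)) + (-4)·(-7−(5/12))) = ½·(-25/12 − 77/3 + 89/3) = 23/24, so the Q-coordinate is 1/6.
[PQS] = ½·((-5)·(19/2−(5/12)) + (-1)·(5/12−(-7)) + (-11/3)·(-7−(19/2))) = ½·(-545/12 − 89/12 + 121/2) = 23/6, so the R-coordinate is 2/3.
Check: 1/6 + 1/6 + 2/3 = 1.

(1/6, 1/6, 2/3)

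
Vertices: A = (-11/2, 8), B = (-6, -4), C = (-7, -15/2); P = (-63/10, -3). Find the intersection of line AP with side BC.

(-13/2, -23/4)

Barycentric coordinates of P with respect to ABC: (1/5, 2/5, 2/5).
On side BC the A-coordinate is zero; dropping P's A-weight 1/5 and renormalizing the remaining 2/5 : 2/5 gives weights 1/2, 1/2 on B, C.
Q = (1/2)·(-6, -4) + (1/2)·(-7, -15/2) = (-13/2, -23/4).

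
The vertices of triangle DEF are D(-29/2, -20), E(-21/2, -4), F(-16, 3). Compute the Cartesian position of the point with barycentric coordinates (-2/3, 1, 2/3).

G = (-2/3)·D + 1·E + (2/3)·F.
x-coordinate: (-2/3)·(-29/2) + 1·(-21/2) + (2/3)·(-16) = -23/2.
y-coordinate: (-2/3)·(-20) + 1·(-4) + (2/3)·3 = 34/3.

(-23/2, 34/3)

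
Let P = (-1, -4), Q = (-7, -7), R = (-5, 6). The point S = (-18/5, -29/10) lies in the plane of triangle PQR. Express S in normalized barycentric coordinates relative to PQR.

(1/2, 3/10, 1/5)

Signed area of the reference triangle: [PQR] = ½·((-1)·(-7−6) + (-7)·(6−(-4)) + (-5)·(-4−(-7))) = ½·(13 − 70 − 15) = -36.
[SQR] = ½·((-18/5)·(-7−6) + (-7)·(6−(-29/10)) + (-5)·(-29/10−(-7))) = ½·(234/5 − 623/10 − 41/2) = -18, so the P-coordinate is (-18)/(-36) = 1/2.
[PSR] = ½·((-1)·(-29/10−6) + (-18/5)·(6−(-4)) + (-5)·(-4−(-29/10))) = ½·(89/10 − 36 + 11/2) = -54/5, so the Q-coordinate is 3/10.
[PQS] = ½·((-1)·(-7−(-29/10)) + (-7)·(-29/10−(-4)) + (-18/5)·(-4−(-7))) = ½·(41/10 − 77/10 − 54/5) = -36/5, so the R-coordinate is 1/5.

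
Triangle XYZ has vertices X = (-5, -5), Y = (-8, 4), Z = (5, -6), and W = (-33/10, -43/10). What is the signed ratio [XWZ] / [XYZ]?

[XYZ] = ½·((-5)·(4−(-6)) + (-8)·(-6−(-5)) + 5·(-5−4)) = ½·(-50 + 8 − 45) = -87/2.
[XWZ] = ½·((-5)·(-43/10−(-6)) + (-33/10)·(-6−(-5)) + 5·(-5−(-43/10))) = ½·(-17/2 + 33/10 − 7/2) = -87/20, so the ratio is (-87/20)/(-87/2) = 1/10.

1/10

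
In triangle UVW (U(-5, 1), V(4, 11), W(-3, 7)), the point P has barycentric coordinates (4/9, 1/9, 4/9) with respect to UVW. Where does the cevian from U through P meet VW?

(-8/5, 39/5)

Line UP meets VW where the U-coordinate vanishes; zeroing P's U-weight and renormalizing leaves V, W-weights 1/9 : 4/9 → (1/5, 4/5).
So Q = (1/5)·V + (4/5)·W = (-8/5, 39/5).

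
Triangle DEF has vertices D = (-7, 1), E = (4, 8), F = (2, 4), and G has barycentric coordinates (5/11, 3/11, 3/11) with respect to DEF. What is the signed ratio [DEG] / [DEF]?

3/11

The signed ratio [DEG]/[DEF] equals the barycentric coordinate of G at vertex F, which is 3/11.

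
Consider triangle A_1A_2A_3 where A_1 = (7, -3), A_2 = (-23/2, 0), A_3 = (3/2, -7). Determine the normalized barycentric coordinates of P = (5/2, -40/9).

(4/9, 1/9, 4/9)

Signed area of the reference triangle: [A_1A_2A_3] = ½·(7·(0−(-7)) + (-23/2)·(-7−(-3)) + (3/2)·(-3−0)) = ½·(49 + 46 − 9/2) = 181/4.
[PA_2A_3] = ½·((5/2)·(0−(-7)) + (-23/2)·(-7−(-40/9)) + (3/2)·(-40/9−0)) = ½·(35/2 + 529/18 − 20/3) = 181/9, so the A_1-coordinate is (181/9)/(181/4) = 4/9.
[A_1PA_3] = ½·(7·(-40/9−(-7)) + (5/2)·(-7−(-3)) + (3/2)·(-3−(-40/9))) = ½·(161/9 − 10 + 13/6) = 181/36, so the A_2-coordinate is 1/9.
[A_1A_2P] = ½·(7·(0−(-40/9)) + (-23/2)·(-40/9−(-3)) + (5/2)·(-3−0)) = ½·(280/9 + 299/18 − 15/2) = 181/9, so the A_3-coordinate is 4/9.
Check: 4/9 + 1/9 + 4/9 = 1.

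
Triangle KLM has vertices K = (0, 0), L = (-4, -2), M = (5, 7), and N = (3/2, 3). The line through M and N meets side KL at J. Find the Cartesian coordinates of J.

(-2, -1)

Barycentric coordinates of N with respect to KLM: (1/4, 1/4, 1/2).
On side KL the M-coordinate is zero; dropping N's M-weight 1/2 and renormalizing the remaining 1/4 : 1/4 gives weights 1/2, 1/2 on K, L.
J = (1/2)·(0, 0) + (1/2)·(-4, -2) = (-2, -1).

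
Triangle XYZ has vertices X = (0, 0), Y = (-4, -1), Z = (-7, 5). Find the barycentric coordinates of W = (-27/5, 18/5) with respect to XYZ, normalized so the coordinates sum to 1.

Signed area of the reference triangle: [XYZ] = ½·(0·(-1−5) + (-4)·(5−0) + (-7)·(0−(-1))) = ½·(0 − 20 − 7) = -27/2.
[WYZ] = ½·((-27/5)·(-1−5) + (-4)·(5−(18/5)) + (-7)·(18/5−(-1))) = ½·(162/5 − 28/5 − 161/5) = -27/10, so the X-coordinate is (-27/10)/(-27/2) = 1/5.
[XWZ] = ½·(0·(18/5−5) + (-27/5)·(5−0) + (-7)·(0−(18/5))) = ½·(0 − 27 + 126/5) = -9/10, so the Y-coordinate is 1/15.
[XYW] = ½·(0·(-1−(18/5)) + (-4)·(18/5−0) + (-27/5)·(0−(-1))) = ½·(0 − 72/5 − 27/5) = -99/10, so the Z-coordinate is 11/15.
Check: 1/5 + 1/15 + 11/15 = 1.

(1/5, 1/15, 11/15)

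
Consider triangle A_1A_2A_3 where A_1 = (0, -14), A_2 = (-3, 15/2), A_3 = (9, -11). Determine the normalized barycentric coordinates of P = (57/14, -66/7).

Signed area of the reference triangle: [A_1A_2A_3] = ½·(0·(15/2−(-11)) + (-3)·(-11−(-14)) + 9·(-14−(15/2))) = ½·(0 − 9 − 387/2) = -405/4.
[PA_2A_3] = ½·((57/14)·(15/2−(-11)) + (-3)·(-11−(-66/7)) + 9·(-66/7−(15/2))) = ½·(2109/28 + 33/7 − 2133/14) = -2025/56, so the A_1-coordinate is (-2025/56)/(-405/4) = 5/14.
[A_1PA_3] = ½·(0·(-66/7−(-11)) + (57/14)·(-11−(-14)) + 9·(-14−(-66/7))) = ½·(0 + 171/14 − 288/7) = -405/28, so the A_2-coordinate is 1/7.
[A_1A_2P] = ½·(0·(15/2−(-66/7)) + (-3)·(-66/7−(-14)) + (57/14)·(-14−(15/2))) = ½·(0 − 96/7 − 2451/28) = -405/8, so the A_3-coordinate is 1/2.
Check: 5/14 + 1/7 + 1/2 = 1.

(5/14, 1/7, 1/2)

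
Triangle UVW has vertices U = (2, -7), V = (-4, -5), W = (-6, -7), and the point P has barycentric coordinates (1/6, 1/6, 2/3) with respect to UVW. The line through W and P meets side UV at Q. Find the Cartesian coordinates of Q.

(-1, -6)

Line WP meets UV where the W-coordinate vanishes; zeroing P's W-weight and renormalizing leaves U, V-weights 1/6 : 1/6 → (1/2, 1/2).
So Q = (1/2)·U + (1/2)·V = (-1, -6).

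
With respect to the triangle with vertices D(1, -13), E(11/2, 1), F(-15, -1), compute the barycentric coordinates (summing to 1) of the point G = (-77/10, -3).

(1/5, 1/5, 3/5)

Signed area of the reference triangle: [DEF] = ½·(1·(1−(-1)) + (11/2)·(-1−(-13)) + (-15)·(-13−1)) = ½·(2 + 66 + 210) = 139.
[GEF] = ½·((-77/10)·(1−(-1)) + (11/2)·(-1−(-3)) + (-15)·(-3−1)) = ½·(-77/5 + 11 + 60) = 139/5, so the D-coordinate is (139/5)/139 = 1/5.
[DGF] = ½·(1·(-3−(-1)) + (-77/10)·(-1−(-13)) + (-15)·(-13−(-3))) = ½·(-2 − 462/5 + 150) = 139/5, so the E-coordinate is 1/5.
[DEG] = ½·(1·(1−(-3)) + (11/2)·(-3−(-13)) + (-77/10)·(-13−1)) = ½·(4 + 55 + 539/5) = 417/5, so the F-coordinate is 3/5.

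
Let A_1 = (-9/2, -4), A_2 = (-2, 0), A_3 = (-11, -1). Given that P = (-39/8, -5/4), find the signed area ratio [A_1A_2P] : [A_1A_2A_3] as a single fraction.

1/4

[A_1A_2A_3] = ½·((-9/2)·(0−(-1)) + (-2)·(-1−(-4)) + (-11)·(-4−0)) = ½·(-9/2 − 6 + 44) = 67/4.
[A_1A_2P] = ½·((-9/2)·(0−(-5/4)) + (-2)·(-5/4−(-4)) + (-39/8)·(-4−0)) = ½·(-45/8 − 11/2 + 39/2) = 67/16, so the ratio is (67/16)/(67/4) = 1/4.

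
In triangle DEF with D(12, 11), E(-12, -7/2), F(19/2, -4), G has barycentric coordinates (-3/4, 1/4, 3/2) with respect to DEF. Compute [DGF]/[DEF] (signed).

The signed ratio [DGF]/[DEF] equals the barycentric coordinate of G at vertex E, which is 1/4.

1/4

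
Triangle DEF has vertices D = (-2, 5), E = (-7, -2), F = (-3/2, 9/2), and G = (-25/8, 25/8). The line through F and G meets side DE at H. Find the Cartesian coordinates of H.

Barycentric coordinates of G with respect to DEF: (1/2, 1/4, 1/4).
On side DE the F-coordinate is zero; dropping G's F-weight 1/4 and renormalizing the remaining 1/2 : 1/4 gives weights 2/3, 1/3 on D, E.
H = (2/3)·(-2, 5) + (1/3)·(-7, -2) = (-11/3, 8/3).

(-11/3, 8/3)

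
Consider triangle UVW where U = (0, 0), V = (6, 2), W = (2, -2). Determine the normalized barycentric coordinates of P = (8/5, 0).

Signed area of the reference triangle: [UVW] = ½·(0·(2−(-2)) + 6·(-2−0) + 2·(0−2)) = ½·(0 − 12 − 4) = -8.
[PVW] = ½·((8/5)·(2−(-2)) + 6·(-2−0) + 2·(0−2)) = ½·(32/5 − 12 − 4) = -24/5, so the U-coordinate is (-24/5)/(-8) = 3/5.
[UPW] = ½·(0·(0−(-2)) + (8/5)·(-2−0) + 2·(0−0)) = ½·(0 − 16/5 + 0) = -8/5, so the V-coordinate is 1/5.
[UVP] = ½·(0·(2−0) + 6·(0−0) + (8/5)·(0−2)) = ½·(0 + 0 − 16/5) = -8/5, so the W-coordinate is 1/5.
Check: 3/5 + 1/5 + 1/5 = 1.

(3/5, 1/5, 1/5)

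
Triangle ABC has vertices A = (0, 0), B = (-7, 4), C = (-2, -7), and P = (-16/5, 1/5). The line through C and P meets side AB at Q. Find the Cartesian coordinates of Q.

(-7/2, 2)

Barycentric coordinates of P with respect to ABC: (2/5, 2/5, 1/5).
On side AB the C-coordinate is zero; dropping P's C-weight 1/5 and renormalizing the remaining 2/5 : 2/5 gives weights 1/2, 1/2 on A, B.
Q = (1/2)·(0, 0) + (1/2)·(-7, 4) = (-7/2, 2).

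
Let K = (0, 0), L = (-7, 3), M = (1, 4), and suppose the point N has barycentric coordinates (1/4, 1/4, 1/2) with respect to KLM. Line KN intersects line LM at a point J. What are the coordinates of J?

(-5/3, 11/3)

Line KN meets LM where the K-coordinate vanishes; zeroing N's K-weight and renormalizing leaves L, M-weights 1/4 : 1/2 → (1/3, 2/3).
So J = (1/3)·L + (2/3)·M = (-5/3, 11/3).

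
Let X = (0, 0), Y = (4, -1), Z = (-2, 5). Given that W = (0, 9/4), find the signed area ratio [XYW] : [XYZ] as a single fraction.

1/2

[XYZ] = ½·(0·(-1−5) + 4·(5−0) + (-2)·(0−(-1))) = ½·(0 + 20 − 2) = 9.
[XYW] = ½·(0·(-1−(9/4)) + 4·(9/4−0) + 0·(0−(-1))) = ½·(0 + 9 + 0) = 9/2, so the ratio is (9/2)/9 = 1/2.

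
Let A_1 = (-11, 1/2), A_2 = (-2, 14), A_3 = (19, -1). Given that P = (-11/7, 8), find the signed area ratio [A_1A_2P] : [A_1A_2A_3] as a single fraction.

[A_1A_2A_3] = ½·((-11)·(14−(-1)) + (-2)·(-1−(1/2)) + 19·(1/2−14)) = ½·(-165 + 3 − 513/2) = -837/4.
[A_1A_2P] = ½·((-11)·(14−8) + (-2)·(8−(1/2)) + (-11/7)·(1/2−14)) = ½·(-66 − 15 + 297/14) = -837/28, so the ratio is (-837/28)/(-837/4) = 1/7.

1/7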